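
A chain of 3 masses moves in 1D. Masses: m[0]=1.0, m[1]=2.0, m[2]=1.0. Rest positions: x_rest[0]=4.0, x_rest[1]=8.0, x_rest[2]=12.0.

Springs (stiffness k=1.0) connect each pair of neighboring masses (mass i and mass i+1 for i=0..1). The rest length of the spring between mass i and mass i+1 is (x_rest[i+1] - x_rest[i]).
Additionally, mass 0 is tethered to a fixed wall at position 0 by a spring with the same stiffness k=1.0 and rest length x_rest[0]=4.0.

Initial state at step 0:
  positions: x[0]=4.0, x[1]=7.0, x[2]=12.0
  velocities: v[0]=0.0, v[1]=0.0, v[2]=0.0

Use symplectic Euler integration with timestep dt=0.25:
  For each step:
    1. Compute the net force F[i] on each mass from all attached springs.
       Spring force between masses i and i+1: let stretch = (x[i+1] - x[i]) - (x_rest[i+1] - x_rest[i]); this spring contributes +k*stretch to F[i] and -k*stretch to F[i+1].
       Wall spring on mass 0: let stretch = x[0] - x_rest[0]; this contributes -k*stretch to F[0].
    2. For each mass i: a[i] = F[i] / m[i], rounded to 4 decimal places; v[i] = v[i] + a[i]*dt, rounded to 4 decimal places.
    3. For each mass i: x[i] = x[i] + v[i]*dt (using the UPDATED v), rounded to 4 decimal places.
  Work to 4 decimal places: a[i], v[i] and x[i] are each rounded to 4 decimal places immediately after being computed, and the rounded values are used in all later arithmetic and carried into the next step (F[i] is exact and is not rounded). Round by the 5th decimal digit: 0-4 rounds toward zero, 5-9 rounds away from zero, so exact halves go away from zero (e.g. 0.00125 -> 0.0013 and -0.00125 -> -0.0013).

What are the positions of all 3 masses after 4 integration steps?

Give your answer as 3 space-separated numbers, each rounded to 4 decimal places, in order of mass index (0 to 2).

Answer: 3.5374 7.5154 11.4855

Derivation:
Step 0: x=[4.0000 7.0000 12.0000] v=[0.0000 0.0000 0.0000]
Step 1: x=[3.9375 7.0625 11.9375] v=[-0.2500 0.2500 -0.2500]
Step 2: x=[3.8242 7.1797 11.8203] v=[-0.4531 0.4688 -0.4688]
Step 3: x=[3.6816 7.3371 11.6631] v=[-0.5703 0.6295 -0.6290]
Step 4: x=[3.5374 7.5154 11.4855] v=[-0.5768 0.7133 -0.7105]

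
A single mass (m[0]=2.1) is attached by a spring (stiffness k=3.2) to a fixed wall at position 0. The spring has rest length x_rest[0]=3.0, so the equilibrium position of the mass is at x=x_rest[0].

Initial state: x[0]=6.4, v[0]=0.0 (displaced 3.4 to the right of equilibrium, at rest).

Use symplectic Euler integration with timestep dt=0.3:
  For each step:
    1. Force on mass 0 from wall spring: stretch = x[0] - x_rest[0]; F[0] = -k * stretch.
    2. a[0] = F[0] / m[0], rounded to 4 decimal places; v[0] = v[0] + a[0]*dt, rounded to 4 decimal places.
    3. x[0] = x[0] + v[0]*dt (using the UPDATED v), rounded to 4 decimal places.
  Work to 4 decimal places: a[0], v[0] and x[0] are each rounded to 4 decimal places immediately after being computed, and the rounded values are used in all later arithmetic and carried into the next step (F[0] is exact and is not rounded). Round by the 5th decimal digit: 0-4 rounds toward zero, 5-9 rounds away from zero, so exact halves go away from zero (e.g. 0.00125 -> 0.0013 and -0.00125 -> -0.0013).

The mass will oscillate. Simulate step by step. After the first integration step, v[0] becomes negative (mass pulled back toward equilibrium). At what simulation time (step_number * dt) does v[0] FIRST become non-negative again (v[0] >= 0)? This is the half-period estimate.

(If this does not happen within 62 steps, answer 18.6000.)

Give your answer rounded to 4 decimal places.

Step 0: x=[6.4000] v=[0.0000]
Step 1: x=[5.9337] v=[-1.5543]
Step 2: x=[5.0651] v=[-2.8954]
Step 3: x=[3.9133] v=[-3.8394]
Step 4: x=[2.6362] v=[-4.2569]
Step 5: x=[1.4090] v=[-4.0906]
Step 6: x=[0.4000] v=[-3.3633]
Step 7: x=[-0.2524] v=[-2.1747]
Step 8: x=[-0.4588] v=[-0.6879]
Step 9: x=[-0.1908] v=[0.8933]
First v>=0 after going negative at step 9, time=2.7000

Answer: 2.7000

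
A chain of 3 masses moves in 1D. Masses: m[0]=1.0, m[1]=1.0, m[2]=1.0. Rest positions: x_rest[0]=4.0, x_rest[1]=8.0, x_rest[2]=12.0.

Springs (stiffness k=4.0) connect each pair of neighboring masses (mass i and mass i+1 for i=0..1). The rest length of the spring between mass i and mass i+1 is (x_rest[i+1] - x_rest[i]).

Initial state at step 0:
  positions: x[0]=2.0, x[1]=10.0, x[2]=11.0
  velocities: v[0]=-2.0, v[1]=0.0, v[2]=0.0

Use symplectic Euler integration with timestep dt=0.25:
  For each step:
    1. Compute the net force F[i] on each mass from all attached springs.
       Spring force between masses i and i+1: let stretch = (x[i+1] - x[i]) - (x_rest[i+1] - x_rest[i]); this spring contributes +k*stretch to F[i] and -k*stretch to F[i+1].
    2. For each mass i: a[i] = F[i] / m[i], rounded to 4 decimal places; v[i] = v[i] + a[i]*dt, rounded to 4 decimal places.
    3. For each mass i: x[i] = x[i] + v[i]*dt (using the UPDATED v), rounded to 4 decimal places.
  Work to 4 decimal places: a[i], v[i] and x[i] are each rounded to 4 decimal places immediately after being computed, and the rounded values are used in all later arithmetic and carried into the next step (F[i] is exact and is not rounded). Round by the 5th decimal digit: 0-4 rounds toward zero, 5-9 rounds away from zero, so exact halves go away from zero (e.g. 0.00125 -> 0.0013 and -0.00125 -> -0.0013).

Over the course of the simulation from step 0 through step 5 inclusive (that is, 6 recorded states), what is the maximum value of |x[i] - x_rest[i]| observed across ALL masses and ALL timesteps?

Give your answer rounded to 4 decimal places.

Step 0: x=[2.0000 10.0000 11.0000] v=[-2.0000 0.0000 0.0000]
Step 1: x=[2.5000 8.2500 11.7500] v=[2.0000 -7.0000 3.0000]
Step 2: x=[3.4375 5.9375 12.6250] v=[3.7500 -9.2500 3.5000]
Step 3: x=[4.0000 4.6719 12.8281] v=[2.2500 -5.0625 0.8125]
Step 4: x=[3.7305 5.2774 11.9922] v=[-1.0781 2.4218 -3.3437]
Step 5: x=[2.8477 7.1748 10.4776] v=[-3.5312 7.5897 -6.0585]
Max displacement = 3.3281

Answer: 3.3281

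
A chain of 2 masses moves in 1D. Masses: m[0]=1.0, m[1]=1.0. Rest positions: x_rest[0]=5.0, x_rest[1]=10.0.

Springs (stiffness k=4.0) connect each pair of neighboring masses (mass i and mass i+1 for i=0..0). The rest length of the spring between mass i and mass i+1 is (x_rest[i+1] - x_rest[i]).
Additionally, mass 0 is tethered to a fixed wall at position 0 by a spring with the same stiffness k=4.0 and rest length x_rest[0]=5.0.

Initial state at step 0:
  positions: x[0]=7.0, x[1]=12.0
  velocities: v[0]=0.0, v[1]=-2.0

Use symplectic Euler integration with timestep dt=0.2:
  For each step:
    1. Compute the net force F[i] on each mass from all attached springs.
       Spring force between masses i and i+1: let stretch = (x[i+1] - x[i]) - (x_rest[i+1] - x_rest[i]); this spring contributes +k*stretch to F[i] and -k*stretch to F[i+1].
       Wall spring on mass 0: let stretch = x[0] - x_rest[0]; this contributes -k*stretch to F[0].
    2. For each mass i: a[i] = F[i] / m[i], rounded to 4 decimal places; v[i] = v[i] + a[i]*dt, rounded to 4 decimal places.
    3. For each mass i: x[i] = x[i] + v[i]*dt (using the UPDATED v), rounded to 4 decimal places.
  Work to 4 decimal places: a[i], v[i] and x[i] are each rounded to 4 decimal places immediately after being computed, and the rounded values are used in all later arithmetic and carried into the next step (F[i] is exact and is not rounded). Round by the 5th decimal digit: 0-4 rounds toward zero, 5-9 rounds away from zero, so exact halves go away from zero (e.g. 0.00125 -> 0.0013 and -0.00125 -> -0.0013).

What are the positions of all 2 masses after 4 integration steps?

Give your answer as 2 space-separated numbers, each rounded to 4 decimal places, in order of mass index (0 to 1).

Answer: 4.5976 10.3189

Derivation:
Step 0: x=[7.0000 12.0000] v=[0.0000 -2.0000]
Step 1: x=[6.6800 11.6000] v=[-1.6000 -2.0000]
Step 2: x=[6.0784 11.2128] v=[-3.0080 -1.9360]
Step 3: x=[5.3258 10.8041] v=[-3.7632 -2.0435]
Step 4: x=[4.5976 10.3189] v=[-3.6412 -2.4261]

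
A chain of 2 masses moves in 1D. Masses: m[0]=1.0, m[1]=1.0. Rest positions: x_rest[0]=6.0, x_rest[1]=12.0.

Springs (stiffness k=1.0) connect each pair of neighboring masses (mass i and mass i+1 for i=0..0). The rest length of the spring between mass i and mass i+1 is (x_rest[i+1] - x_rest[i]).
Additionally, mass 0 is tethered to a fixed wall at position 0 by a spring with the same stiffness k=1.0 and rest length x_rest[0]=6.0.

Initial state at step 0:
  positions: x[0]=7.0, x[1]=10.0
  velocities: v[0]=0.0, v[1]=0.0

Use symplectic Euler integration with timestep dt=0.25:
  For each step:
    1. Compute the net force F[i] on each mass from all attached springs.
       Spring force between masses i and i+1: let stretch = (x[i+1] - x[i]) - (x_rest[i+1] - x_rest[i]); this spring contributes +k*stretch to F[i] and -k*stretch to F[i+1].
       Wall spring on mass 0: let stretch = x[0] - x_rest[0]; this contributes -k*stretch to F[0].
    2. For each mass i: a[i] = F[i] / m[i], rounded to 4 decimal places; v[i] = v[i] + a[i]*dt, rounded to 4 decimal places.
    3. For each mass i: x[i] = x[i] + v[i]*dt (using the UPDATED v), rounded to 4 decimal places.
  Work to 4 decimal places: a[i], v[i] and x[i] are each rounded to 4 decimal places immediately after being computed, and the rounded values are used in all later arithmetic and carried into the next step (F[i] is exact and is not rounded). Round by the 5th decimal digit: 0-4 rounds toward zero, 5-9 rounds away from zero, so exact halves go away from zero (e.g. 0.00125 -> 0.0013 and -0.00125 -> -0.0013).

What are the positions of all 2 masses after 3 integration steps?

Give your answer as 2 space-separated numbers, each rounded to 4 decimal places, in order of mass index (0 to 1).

Step 0: x=[7.0000 10.0000] v=[0.0000 0.0000]
Step 1: x=[6.7500 10.1875] v=[-1.0000 0.7500]
Step 2: x=[6.2930 10.5352] v=[-1.8281 1.3906]
Step 3: x=[5.7078 10.9927] v=[-2.3408 1.8301]

Answer: 5.7078 10.9927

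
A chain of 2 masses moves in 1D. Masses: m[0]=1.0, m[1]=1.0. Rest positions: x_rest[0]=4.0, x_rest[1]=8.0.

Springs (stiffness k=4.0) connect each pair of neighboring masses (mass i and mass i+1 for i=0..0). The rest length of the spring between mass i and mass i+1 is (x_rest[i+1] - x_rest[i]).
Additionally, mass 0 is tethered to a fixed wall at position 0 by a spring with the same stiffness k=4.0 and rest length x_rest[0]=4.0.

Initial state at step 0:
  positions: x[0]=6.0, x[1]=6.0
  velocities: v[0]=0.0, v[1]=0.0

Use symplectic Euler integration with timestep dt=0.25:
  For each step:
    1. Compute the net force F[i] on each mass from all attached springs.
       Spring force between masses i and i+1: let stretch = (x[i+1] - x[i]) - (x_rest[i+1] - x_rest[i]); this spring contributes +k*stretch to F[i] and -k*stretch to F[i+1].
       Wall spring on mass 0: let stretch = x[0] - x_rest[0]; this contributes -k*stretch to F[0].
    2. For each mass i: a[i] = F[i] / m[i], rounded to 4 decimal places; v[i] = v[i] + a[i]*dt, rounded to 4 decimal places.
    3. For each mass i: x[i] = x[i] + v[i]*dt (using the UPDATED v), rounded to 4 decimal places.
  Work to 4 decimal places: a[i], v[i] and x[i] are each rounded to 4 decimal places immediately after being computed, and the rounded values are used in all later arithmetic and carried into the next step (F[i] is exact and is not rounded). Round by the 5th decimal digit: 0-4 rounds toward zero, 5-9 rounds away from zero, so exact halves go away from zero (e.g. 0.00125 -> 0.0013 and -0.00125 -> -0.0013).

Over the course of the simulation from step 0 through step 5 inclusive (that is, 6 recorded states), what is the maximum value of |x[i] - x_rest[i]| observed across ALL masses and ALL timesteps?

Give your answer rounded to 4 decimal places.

Answer: 2.6562

Derivation:
Step 0: x=[6.0000 6.0000] v=[0.0000 0.0000]
Step 1: x=[4.5000 7.0000] v=[-6.0000 4.0000]
Step 2: x=[2.5000 8.3750] v=[-8.0000 5.5000]
Step 3: x=[1.3438 9.2813] v=[-4.6250 3.6250]
Step 4: x=[1.8360 9.2032] v=[1.9687 -0.3125]
Step 5: x=[3.7110 8.2833] v=[7.4999 -3.6797]
Max displacement = 2.6562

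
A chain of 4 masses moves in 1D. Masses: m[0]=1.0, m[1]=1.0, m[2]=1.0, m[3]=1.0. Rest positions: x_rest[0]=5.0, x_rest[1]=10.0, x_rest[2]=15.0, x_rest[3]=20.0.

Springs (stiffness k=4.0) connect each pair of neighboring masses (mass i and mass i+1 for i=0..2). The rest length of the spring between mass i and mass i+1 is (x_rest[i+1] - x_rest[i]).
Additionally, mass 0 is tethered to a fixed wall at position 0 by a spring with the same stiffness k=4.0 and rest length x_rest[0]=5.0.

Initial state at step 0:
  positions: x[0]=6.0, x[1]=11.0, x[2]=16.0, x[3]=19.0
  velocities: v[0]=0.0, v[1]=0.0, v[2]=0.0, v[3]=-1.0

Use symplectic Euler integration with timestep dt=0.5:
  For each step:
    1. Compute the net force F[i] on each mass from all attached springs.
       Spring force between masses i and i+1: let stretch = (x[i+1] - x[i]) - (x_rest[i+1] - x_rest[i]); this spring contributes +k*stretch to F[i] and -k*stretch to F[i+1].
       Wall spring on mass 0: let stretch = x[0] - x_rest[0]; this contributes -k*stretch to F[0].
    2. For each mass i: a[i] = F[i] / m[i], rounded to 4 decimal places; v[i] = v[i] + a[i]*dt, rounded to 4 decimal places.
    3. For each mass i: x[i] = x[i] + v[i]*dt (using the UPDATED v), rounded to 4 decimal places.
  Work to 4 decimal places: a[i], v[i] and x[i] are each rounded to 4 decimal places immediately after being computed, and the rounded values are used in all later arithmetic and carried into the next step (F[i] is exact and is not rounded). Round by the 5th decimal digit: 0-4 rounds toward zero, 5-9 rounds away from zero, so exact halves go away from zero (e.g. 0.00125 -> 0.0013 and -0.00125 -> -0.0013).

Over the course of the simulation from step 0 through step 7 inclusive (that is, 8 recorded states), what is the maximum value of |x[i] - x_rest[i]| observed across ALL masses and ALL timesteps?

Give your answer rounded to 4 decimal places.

Answer: 2.0000

Derivation:
Step 0: x=[6.0000 11.0000 16.0000 19.0000] v=[0.0000 0.0000 0.0000 -1.0000]
Step 1: x=[5.0000 11.0000 14.0000 20.5000] v=[-2.0000 0.0000 -4.0000 3.0000]
Step 2: x=[5.0000 8.0000 15.5000 20.5000] v=[0.0000 -6.0000 3.0000 0.0000]
Step 3: x=[3.0000 9.5000 14.5000 20.5000] v=[-4.0000 3.0000 -2.0000 0.0000]
Step 4: x=[4.5000 9.5000 14.5000 19.5000] v=[3.0000 0.0000 0.0000 -2.0000]
Step 5: x=[6.5000 9.5000 14.5000 18.5000] v=[4.0000 0.0000 0.0000 -2.0000]
Step 6: x=[5.0000 11.5000 13.5000 18.5000] v=[-3.0000 4.0000 -2.0000 0.0000]
Step 7: x=[5.0000 9.0000 15.5000 18.5000] v=[0.0000 -5.0000 4.0000 0.0000]
Max displacement = 2.0000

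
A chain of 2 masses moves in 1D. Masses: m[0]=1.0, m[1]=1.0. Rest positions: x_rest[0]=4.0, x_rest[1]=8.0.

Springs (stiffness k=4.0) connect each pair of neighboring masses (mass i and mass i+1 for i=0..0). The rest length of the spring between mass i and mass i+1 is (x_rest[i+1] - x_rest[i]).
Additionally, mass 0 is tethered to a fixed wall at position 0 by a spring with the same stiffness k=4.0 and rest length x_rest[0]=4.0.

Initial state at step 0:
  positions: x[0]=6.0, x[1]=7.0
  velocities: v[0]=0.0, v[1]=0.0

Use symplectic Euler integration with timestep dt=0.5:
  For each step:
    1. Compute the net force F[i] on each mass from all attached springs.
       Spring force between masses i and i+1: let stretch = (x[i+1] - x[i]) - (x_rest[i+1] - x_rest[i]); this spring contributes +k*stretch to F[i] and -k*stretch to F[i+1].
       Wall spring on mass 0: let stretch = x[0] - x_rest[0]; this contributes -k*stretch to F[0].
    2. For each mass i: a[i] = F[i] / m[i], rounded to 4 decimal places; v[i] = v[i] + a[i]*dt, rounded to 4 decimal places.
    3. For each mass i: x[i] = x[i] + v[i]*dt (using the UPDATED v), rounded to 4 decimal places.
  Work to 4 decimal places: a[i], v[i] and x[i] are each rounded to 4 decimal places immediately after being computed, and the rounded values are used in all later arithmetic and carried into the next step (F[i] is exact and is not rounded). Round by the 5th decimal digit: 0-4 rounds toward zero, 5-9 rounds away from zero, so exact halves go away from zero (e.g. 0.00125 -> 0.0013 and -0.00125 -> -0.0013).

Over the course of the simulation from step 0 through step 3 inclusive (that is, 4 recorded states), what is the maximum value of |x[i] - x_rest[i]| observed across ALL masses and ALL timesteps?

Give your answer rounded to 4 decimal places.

Step 0: x=[6.0000 7.0000] v=[0.0000 0.0000]
Step 1: x=[1.0000 10.0000] v=[-10.0000 6.0000]
Step 2: x=[4.0000 8.0000] v=[6.0000 -4.0000]
Step 3: x=[7.0000 6.0000] v=[6.0000 -4.0000]
Max displacement = 3.0000

Answer: 3.0000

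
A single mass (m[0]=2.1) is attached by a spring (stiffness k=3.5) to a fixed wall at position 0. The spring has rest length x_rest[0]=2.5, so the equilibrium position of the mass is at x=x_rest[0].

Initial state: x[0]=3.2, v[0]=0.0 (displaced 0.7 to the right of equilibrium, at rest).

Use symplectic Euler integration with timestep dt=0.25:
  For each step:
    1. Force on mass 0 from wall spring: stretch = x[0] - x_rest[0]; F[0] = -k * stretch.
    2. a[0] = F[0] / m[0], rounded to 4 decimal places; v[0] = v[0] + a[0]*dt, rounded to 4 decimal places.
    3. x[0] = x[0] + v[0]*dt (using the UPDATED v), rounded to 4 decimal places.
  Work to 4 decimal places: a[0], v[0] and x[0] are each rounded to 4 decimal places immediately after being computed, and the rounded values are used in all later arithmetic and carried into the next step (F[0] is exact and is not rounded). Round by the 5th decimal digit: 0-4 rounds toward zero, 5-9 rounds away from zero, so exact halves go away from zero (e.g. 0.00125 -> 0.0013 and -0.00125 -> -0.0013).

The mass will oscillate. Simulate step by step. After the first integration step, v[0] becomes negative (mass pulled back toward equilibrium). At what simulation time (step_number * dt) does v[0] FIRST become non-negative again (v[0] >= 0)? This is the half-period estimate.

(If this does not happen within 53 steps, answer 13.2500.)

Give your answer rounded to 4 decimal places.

Step 0: x=[3.2000] v=[0.0000]
Step 1: x=[3.1271] v=[-0.2917]
Step 2: x=[2.9889] v=[-0.5530]
Step 3: x=[2.7997] v=[-0.7567]
Step 4: x=[2.5793] v=[-0.8816]
Step 5: x=[2.3506] v=[-0.9147]
Step 6: x=[2.1375] v=[-0.8525]
Step 7: x=[1.9621] v=[-0.7015]
Step 8: x=[1.8428] v=[-0.4774]
Step 9: x=[1.7919] v=[-0.2036]
Step 10: x=[1.8148] v=[0.0915]
First v>=0 after going negative at step 10, time=2.5000

Answer: 2.5000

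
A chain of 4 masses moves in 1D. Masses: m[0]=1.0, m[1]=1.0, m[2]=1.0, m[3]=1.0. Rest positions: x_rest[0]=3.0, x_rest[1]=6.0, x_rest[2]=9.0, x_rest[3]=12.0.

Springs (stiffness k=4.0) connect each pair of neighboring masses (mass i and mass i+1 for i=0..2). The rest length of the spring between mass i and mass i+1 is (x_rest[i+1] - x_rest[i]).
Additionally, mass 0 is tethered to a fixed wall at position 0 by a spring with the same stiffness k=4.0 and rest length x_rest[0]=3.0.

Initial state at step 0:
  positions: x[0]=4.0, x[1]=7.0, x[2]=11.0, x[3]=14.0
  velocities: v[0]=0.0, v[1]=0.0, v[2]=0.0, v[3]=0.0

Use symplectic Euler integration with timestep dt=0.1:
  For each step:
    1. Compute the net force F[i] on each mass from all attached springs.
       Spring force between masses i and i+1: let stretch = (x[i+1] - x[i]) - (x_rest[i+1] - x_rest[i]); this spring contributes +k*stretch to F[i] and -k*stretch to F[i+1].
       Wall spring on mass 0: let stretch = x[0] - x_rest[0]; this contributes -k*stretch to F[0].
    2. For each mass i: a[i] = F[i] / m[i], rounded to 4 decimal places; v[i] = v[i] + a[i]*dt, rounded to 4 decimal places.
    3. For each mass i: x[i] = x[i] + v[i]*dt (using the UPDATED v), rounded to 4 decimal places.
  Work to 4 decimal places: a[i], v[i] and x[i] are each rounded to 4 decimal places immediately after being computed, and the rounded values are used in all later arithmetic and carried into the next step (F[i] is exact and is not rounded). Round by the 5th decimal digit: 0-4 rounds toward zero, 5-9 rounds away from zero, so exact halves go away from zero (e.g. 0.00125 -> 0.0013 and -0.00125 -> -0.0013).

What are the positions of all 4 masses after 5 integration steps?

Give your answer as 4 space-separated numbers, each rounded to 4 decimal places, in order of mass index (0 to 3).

Answer: 3.5508 7.4000 10.5492 13.9509

Derivation:
Step 0: x=[4.0000 7.0000 11.0000 14.0000] v=[0.0000 0.0000 0.0000 0.0000]
Step 1: x=[3.9600 7.0400 10.9600 14.0000] v=[-0.4000 0.4000 -0.4000 0.0000]
Step 2: x=[3.8848 7.1136 10.8848 13.9984] v=[-0.7520 0.7360 -0.7520 -0.0160]
Step 3: x=[3.7834 7.2089 10.7833 13.9923] v=[-1.0144 0.9530 -1.0150 -0.0614]
Step 4: x=[3.6676 7.3102 10.6672 13.9778] v=[-1.1576 1.0126 -1.1612 -0.1450]
Step 5: x=[3.5508 7.4000 10.5492 13.9509] v=[-1.1676 0.8984 -1.1798 -0.2692]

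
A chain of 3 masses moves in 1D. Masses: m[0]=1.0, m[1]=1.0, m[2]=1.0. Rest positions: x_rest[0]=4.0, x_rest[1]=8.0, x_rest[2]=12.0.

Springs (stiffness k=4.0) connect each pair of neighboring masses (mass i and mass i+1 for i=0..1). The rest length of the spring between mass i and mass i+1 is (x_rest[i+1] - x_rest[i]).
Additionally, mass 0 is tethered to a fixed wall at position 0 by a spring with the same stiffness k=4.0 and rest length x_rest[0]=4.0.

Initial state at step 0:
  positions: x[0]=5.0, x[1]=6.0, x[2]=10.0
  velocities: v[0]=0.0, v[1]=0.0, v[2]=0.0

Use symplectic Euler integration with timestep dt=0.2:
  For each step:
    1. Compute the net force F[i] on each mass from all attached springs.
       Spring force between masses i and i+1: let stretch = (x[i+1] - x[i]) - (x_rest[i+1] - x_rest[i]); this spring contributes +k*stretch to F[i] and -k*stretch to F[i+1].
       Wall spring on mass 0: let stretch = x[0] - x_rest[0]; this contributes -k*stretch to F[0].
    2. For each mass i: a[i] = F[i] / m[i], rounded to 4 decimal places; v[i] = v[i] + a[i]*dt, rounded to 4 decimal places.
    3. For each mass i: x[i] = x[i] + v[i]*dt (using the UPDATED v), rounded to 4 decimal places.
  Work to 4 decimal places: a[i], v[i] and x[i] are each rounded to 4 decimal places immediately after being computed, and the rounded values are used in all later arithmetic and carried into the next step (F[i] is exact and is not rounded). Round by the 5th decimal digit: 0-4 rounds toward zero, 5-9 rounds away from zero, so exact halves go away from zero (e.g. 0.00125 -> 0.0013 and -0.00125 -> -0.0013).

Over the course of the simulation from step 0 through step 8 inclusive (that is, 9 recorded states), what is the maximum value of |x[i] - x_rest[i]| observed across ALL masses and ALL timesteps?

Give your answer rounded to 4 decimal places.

Answer: 2.0293

Derivation:
Step 0: x=[5.0000 6.0000 10.0000] v=[0.0000 0.0000 0.0000]
Step 1: x=[4.3600 6.4800 10.0000] v=[-3.2000 2.4000 0.0000]
Step 2: x=[3.3616 7.1840 10.0768] v=[-4.9920 3.5200 0.3840]
Step 3: x=[2.4369 7.7393 10.3308] v=[-4.6234 2.7763 1.2698]
Step 4: x=[1.9707 7.8608 10.8101] v=[-2.3310 0.6076 2.3966]
Step 5: x=[2.1316 7.5118 11.4575] v=[0.8045 -1.7450 3.2372]
Step 6: x=[2.8123 6.9333 12.1136] v=[3.4034 -2.8926 3.2806]
Step 7: x=[3.7024 6.5243 12.5809] v=[4.4504 -2.0452 2.3364]
Step 8: x=[4.4516 6.6328 12.7191] v=[3.7460 0.5426 0.6911]
Max displacement = 2.0293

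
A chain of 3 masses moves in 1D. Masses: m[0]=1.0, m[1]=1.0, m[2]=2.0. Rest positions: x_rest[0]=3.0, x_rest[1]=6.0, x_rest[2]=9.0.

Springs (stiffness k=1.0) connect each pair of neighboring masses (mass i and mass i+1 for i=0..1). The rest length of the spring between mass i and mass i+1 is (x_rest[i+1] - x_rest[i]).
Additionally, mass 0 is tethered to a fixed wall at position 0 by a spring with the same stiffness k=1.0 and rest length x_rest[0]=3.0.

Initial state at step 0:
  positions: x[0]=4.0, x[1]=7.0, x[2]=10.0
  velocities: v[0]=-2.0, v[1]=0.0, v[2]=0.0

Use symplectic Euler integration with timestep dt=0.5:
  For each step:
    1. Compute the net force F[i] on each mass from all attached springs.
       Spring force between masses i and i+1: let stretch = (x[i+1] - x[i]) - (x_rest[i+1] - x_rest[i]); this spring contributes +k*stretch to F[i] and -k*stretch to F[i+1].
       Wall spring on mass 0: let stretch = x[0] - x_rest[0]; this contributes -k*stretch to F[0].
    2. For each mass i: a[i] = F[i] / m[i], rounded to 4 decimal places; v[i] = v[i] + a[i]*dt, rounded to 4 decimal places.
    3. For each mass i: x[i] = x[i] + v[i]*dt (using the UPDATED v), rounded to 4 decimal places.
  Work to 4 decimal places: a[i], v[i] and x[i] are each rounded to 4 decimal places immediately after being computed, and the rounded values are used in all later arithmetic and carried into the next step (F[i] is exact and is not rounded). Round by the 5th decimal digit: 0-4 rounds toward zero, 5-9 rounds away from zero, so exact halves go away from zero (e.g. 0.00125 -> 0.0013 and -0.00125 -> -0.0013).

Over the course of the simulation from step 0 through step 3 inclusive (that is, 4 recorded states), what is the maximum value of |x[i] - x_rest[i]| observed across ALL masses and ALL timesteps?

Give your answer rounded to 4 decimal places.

Answer: 1.2656

Derivation:
Step 0: x=[4.0000 7.0000 10.0000] v=[-2.0000 0.0000 0.0000]
Step 1: x=[2.7500 7.0000 10.0000] v=[-2.5000 0.0000 0.0000]
Step 2: x=[1.8750 6.6875 10.0000] v=[-1.7500 -0.6250 0.0000]
Step 3: x=[1.7344 6.0000 9.9609] v=[-0.2813 -1.3750 -0.0782]
Max displacement = 1.2656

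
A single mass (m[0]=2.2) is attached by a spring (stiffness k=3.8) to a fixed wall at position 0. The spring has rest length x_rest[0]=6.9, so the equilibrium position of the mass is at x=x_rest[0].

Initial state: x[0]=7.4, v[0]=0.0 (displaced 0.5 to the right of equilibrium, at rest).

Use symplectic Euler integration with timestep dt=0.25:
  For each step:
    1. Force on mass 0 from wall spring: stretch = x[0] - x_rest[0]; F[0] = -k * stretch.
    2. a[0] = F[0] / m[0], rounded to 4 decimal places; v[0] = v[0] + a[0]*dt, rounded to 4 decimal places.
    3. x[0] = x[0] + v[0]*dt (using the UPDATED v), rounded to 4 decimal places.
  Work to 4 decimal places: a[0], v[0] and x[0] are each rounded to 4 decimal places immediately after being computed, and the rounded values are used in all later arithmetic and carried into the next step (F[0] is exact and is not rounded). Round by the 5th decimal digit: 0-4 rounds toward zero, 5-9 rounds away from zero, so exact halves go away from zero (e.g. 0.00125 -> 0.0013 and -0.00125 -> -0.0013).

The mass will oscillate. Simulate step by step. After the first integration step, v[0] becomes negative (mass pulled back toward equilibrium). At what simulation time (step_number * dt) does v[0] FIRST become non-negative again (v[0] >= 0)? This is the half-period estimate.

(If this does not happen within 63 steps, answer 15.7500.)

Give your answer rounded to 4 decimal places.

Answer: 2.5000

Derivation:
Step 0: x=[7.4000] v=[0.0000]
Step 1: x=[7.3460] v=[-0.2159]
Step 2: x=[7.2439] v=[-0.4085]
Step 3: x=[7.1047] v=[-0.5570]
Step 4: x=[6.9434] v=[-0.6454]
Step 5: x=[6.7774] v=[-0.6642]
Step 6: x=[6.6246] v=[-0.6113]
Step 7: x=[6.5015] v=[-0.4924]
Step 8: x=[6.4214] v=[-0.3203]
Step 9: x=[6.3930] v=[-0.1136]
Step 10: x=[6.4193] v=[0.1053]
First v>=0 after going negative at step 10, time=2.5000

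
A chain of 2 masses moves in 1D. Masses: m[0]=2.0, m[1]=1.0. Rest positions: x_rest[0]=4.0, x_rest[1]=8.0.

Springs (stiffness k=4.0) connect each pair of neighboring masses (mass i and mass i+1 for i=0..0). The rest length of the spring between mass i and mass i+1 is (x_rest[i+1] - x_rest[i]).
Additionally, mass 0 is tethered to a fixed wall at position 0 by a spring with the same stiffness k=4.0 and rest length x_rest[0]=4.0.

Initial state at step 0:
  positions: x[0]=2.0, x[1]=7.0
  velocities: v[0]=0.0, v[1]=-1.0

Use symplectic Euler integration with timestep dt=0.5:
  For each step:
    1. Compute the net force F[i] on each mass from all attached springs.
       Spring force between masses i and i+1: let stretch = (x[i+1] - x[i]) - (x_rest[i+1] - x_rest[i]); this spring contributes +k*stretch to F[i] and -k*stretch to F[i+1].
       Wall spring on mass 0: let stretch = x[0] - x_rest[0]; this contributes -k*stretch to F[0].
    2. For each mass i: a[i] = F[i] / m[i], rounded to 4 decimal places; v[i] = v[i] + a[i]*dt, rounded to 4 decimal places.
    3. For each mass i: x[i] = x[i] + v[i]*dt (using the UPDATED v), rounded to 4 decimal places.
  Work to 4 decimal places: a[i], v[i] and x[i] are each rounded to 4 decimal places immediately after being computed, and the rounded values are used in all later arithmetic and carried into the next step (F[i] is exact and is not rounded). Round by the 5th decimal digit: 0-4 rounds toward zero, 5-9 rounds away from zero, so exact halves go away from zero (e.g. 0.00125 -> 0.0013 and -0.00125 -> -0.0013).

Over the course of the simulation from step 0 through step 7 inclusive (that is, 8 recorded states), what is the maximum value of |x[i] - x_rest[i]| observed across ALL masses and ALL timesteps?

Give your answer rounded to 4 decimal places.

Answer: 2.5000

Derivation:
Step 0: x=[2.0000 7.0000] v=[0.0000 -1.0000]
Step 1: x=[3.5000 5.5000] v=[3.0000 -3.0000]
Step 2: x=[4.2500 6.0000] v=[1.5000 1.0000]
Step 3: x=[3.7500 8.7500] v=[-1.0000 5.5000]
Step 4: x=[3.8750 10.5000] v=[0.2500 3.5000]
Step 5: x=[5.3750 9.6250] v=[3.0000 -1.7500]
Step 6: x=[6.3125 8.5000] v=[1.8750 -2.2500]
Step 7: x=[5.1875 9.1875] v=[-2.2500 1.3750]
Max displacement = 2.5000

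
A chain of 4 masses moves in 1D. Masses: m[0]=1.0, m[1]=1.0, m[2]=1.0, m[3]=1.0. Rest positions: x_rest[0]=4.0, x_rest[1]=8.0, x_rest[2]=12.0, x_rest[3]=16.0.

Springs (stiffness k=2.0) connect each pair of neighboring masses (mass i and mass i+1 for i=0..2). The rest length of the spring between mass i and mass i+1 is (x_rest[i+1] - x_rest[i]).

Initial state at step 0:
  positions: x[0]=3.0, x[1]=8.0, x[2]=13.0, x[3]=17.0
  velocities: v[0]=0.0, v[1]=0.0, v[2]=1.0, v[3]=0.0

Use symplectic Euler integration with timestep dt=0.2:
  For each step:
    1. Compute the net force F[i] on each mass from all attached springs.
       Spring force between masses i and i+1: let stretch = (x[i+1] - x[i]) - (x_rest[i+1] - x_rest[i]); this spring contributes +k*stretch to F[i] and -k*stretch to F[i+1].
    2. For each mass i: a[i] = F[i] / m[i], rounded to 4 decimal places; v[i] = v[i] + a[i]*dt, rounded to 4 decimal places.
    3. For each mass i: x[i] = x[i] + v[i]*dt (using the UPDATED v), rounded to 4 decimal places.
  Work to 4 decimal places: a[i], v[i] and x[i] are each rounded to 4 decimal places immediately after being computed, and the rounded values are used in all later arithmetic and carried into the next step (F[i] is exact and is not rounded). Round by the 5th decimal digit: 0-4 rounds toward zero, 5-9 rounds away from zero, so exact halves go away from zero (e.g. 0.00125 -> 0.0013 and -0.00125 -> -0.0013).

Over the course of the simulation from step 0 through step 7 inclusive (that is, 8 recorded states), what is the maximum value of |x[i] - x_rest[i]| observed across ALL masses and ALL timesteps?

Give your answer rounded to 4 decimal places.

Step 0: x=[3.0000 8.0000 13.0000 17.0000] v=[0.0000 0.0000 1.0000 0.0000]
Step 1: x=[3.0800 8.0000 13.1200 17.0000] v=[0.4000 0.0000 0.6000 0.0000]
Step 2: x=[3.2336 8.0160 13.1408 17.0096] v=[0.7680 0.0800 0.1040 0.0480]
Step 3: x=[3.4498 8.0594 13.0611 17.0297] v=[1.0810 0.2170 -0.3984 0.1005]
Step 4: x=[3.7148 8.1342 12.8988 17.0523] v=[1.3248 0.3738 -0.8116 0.1131]
Step 5: x=[4.0133 8.2366 12.6876 17.0626] v=[1.4926 0.5119 -1.0560 0.0517]
Step 6: x=[4.3297 8.3572 12.4703 17.0429] v=[1.5819 0.6030 -1.0864 -0.0983]
Step 7: x=[4.6483 8.4846 12.2898 16.9774] v=[1.5929 0.6372 -0.9026 -0.3273]
Max displacement = 1.1408

Answer: 1.1408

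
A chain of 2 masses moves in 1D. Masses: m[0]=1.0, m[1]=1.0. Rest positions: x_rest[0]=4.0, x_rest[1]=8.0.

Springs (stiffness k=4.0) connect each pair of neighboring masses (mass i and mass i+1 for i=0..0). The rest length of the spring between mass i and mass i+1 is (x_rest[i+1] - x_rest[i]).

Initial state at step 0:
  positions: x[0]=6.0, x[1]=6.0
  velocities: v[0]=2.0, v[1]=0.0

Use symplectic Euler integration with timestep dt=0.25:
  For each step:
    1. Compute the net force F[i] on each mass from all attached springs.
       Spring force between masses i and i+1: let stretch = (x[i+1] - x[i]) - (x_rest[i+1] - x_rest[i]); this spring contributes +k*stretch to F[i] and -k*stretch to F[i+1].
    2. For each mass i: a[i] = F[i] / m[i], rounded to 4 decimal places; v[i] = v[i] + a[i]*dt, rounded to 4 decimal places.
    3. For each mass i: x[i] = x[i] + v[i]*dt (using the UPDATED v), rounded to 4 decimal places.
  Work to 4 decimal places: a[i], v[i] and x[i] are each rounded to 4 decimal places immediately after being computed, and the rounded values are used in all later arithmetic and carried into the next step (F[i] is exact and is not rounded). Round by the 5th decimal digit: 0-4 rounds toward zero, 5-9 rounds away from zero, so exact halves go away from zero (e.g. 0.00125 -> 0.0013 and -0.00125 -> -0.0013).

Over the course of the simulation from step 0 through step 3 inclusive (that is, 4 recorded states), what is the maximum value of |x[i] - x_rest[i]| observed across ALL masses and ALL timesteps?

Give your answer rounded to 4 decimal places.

Answer: 2.1875

Derivation:
Step 0: x=[6.0000 6.0000] v=[2.0000 0.0000]
Step 1: x=[5.5000 7.0000] v=[-2.0000 4.0000]
Step 2: x=[4.3750 8.6250] v=[-4.5000 6.5000]
Step 3: x=[3.3125 10.1875] v=[-4.2500 6.2500]
Max displacement = 2.1875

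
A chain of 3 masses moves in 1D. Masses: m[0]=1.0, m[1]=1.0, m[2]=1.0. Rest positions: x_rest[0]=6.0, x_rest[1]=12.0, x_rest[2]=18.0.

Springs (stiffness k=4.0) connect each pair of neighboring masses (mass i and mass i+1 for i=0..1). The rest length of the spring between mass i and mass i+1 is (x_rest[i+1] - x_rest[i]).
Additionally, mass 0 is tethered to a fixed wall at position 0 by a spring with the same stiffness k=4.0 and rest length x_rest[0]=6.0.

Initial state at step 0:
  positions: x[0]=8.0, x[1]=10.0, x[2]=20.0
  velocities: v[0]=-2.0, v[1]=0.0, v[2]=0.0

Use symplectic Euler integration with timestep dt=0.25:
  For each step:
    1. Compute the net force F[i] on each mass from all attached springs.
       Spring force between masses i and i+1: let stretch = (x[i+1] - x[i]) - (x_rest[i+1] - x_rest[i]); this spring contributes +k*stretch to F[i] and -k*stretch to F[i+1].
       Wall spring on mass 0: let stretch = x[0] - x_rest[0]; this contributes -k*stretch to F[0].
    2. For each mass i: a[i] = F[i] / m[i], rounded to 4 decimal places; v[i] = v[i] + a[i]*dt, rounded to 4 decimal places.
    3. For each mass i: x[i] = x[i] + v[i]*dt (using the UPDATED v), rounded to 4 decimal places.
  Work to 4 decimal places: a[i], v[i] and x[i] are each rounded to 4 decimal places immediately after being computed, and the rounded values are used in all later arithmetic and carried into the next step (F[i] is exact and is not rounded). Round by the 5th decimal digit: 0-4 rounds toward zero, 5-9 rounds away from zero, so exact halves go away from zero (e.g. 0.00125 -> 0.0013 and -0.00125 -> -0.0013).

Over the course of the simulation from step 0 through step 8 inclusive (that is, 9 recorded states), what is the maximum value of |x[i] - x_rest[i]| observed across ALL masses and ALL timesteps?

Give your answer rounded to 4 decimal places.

Step 0: x=[8.0000 10.0000 20.0000] v=[-2.0000 0.0000 0.0000]
Step 1: x=[6.0000 12.0000 19.0000] v=[-8.0000 8.0000 -4.0000]
Step 2: x=[4.0000 14.2500 17.7500] v=[-8.0000 9.0000 -5.0000]
Step 3: x=[3.5625 14.8125 17.1250] v=[-1.7500 2.2500 -2.5000]
Step 4: x=[5.0469 13.1406 17.4219] v=[5.9375 -6.6875 1.1875]
Step 5: x=[7.2930 10.5156 18.1485] v=[8.9843 -10.4999 2.9062]
Step 6: x=[8.5215 8.9932 18.4668] v=[4.9139 -6.0896 1.2733]
Step 7: x=[7.7375 9.7213 17.9167] v=[-3.1359 2.9123 -2.2003]
Step 8: x=[5.5151 12.0023 16.8178] v=[-8.8896 9.1239 -4.3957]
Max displacement = 3.0068

Answer: 3.0068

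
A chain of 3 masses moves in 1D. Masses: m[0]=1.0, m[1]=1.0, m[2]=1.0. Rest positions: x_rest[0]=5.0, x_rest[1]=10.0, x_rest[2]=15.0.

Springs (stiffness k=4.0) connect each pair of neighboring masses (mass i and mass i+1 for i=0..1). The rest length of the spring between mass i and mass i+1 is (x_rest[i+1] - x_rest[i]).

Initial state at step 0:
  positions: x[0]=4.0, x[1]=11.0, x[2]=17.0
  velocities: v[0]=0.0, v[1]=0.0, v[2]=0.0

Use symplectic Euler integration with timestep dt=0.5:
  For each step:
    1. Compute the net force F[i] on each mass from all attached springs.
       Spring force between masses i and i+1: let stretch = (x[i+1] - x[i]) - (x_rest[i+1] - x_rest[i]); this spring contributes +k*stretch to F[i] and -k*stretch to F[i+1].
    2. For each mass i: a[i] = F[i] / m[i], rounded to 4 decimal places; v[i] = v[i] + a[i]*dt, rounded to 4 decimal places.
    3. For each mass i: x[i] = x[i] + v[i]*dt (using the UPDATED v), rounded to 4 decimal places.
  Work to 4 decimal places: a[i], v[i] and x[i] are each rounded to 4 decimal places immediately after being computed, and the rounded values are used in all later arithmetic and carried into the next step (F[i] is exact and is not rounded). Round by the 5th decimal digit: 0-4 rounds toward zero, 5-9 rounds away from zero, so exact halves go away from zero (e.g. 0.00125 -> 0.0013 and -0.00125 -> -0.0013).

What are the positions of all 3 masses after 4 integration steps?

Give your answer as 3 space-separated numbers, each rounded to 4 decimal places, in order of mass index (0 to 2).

Step 0: x=[4.0000 11.0000 17.0000] v=[0.0000 0.0000 0.0000]
Step 1: x=[6.0000 10.0000 16.0000] v=[4.0000 -2.0000 -2.0000]
Step 2: x=[7.0000 11.0000 14.0000] v=[2.0000 2.0000 -4.0000]
Step 3: x=[7.0000 11.0000 14.0000] v=[0.0000 0.0000 0.0000]
Step 4: x=[6.0000 10.0000 16.0000] v=[-2.0000 -2.0000 4.0000]

Answer: 6.0000 10.0000 16.0000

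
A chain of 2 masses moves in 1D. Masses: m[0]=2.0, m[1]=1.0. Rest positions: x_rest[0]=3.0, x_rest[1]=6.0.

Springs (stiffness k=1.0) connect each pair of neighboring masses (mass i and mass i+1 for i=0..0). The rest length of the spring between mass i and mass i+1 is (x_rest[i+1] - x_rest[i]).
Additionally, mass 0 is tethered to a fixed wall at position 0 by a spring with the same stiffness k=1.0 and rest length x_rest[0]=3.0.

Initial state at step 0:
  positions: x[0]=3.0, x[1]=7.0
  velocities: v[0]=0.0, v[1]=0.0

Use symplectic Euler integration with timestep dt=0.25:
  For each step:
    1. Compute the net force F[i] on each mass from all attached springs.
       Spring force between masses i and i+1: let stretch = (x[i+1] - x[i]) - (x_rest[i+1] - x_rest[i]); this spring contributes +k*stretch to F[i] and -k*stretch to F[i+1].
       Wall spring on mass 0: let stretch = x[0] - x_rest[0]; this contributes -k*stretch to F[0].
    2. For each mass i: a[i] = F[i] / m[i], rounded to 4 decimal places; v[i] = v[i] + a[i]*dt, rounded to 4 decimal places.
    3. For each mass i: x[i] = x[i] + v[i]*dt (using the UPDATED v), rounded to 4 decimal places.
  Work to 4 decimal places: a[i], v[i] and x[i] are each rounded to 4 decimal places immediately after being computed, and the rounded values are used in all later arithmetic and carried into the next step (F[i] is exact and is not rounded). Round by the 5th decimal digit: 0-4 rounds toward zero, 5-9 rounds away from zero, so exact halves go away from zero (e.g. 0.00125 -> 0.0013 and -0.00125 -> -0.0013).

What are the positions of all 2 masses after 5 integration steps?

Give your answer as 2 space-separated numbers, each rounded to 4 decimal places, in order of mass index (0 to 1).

Answer: 3.3437 6.2511

Derivation:
Step 0: x=[3.0000 7.0000] v=[0.0000 0.0000]
Step 1: x=[3.0313 6.9375] v=[0.1250 -0.2500]
Step 2: x=[3.0899 6.8184] v=[0.2344 -0.4766]
Step 3: x=[3.1685 6.6537] v=[0.3142 -0.6587]
Step 4: x=[3.2570 6.4587] v=[0.3538 -0.7800]
Step 5: x=[3.3437 6.2511] v=[0.3469 -0.8304]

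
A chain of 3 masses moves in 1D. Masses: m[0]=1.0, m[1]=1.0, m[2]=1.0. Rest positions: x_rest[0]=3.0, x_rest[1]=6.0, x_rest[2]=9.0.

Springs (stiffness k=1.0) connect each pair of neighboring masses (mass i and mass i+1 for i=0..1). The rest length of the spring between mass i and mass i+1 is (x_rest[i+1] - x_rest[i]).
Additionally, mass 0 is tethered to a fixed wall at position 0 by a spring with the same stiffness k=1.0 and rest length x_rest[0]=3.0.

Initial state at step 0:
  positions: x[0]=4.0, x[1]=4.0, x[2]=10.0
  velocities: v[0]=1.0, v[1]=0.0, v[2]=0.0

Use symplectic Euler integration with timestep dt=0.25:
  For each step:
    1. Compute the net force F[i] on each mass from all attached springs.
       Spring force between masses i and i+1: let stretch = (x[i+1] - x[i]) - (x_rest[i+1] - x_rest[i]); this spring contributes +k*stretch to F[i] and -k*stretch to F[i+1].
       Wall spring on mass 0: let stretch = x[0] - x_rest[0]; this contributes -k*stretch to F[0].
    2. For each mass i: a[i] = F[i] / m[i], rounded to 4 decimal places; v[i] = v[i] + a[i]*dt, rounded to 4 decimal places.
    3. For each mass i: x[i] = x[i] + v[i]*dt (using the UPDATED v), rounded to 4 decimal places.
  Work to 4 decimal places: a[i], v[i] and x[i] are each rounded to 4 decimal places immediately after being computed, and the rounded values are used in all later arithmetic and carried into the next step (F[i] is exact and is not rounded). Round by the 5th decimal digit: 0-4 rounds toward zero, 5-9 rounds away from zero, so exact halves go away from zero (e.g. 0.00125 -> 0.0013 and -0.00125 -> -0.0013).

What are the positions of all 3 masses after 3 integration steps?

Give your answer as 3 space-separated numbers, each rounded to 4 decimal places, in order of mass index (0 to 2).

Answer: 3.3918 5.9524 9.0450

Derivation:
Step 0: x=[4.0000 4.0000 10.0000] v=[1.0000 0.0000 0.0000]
Step 1: x=[4.0000 4.3750 9.8125] v=[0.0000 1.5000 -0.7500]
Step 2: x=[3.7734 5.0664 9.4727] v=[-0.9063 2.7656 -1.3594]
Step 3: x=[3.3918 5.9524 9.0450] v=[-1.5264 3.5439 -1.7110]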